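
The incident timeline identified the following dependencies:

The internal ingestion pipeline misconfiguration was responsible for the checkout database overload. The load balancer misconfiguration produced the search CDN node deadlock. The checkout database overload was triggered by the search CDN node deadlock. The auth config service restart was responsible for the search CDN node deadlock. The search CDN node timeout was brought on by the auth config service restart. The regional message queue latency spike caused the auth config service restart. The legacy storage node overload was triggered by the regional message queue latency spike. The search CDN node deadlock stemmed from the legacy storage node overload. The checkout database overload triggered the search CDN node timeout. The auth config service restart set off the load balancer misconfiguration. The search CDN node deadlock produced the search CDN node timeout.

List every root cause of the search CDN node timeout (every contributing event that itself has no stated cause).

the internal ingestion pipeline misconfiguration, the regional message queue latency spike

Tracing upstream from the search CDN node timeout: the search CDN node timeout ← the auth config service restart ← the regional message queue latency spike.
A separate upstream branch: the search CDN node timeout ← the checkout database overload ← the internal ingestion pipeline misconfiguration.
Each of those chain origins has no stated cause.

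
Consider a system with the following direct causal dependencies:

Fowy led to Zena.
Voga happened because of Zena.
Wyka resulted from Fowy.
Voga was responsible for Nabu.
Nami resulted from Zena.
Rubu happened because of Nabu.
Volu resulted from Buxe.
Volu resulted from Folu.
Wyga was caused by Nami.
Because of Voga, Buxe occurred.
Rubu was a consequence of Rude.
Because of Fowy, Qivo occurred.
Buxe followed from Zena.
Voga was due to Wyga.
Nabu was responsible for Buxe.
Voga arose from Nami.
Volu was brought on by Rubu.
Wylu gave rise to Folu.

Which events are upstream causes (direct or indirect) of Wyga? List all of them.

Fowy, Nami, Zena

Immediate cause of Wyga: Nami.
Further upstream: Fowy, Zena.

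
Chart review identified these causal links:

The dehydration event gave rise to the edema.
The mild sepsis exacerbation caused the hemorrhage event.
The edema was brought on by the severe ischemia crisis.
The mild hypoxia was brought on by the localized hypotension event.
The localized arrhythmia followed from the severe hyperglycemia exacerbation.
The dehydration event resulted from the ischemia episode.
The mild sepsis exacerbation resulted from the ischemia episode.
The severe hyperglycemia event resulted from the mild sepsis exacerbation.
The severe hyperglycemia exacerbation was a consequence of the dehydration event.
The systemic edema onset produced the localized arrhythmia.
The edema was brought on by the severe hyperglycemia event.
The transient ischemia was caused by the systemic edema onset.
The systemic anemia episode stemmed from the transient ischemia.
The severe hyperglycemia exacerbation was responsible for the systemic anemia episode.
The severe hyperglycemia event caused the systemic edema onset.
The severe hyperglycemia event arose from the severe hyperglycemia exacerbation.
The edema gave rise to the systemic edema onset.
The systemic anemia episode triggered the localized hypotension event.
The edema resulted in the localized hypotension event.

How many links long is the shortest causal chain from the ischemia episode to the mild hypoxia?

4

Shortest chain: the ischemia episode → the dehydration event → the edema → the localized hypotension event → the mild hypoxia.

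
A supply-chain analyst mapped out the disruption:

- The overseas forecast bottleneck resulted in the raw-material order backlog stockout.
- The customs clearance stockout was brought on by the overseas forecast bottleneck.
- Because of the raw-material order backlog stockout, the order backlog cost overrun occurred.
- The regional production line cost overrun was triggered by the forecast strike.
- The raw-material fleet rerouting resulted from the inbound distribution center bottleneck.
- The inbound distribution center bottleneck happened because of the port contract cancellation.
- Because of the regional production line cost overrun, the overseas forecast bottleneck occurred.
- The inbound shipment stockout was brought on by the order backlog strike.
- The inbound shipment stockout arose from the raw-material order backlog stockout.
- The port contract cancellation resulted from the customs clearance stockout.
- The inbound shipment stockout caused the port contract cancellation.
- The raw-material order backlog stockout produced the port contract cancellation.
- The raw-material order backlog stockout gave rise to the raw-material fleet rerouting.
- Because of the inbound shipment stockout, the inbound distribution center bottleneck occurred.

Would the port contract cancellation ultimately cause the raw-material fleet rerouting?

There is a causal chain: the port contract cancellation → the inbound distribution center bottleneck → the raw-material fleet rerouting.

Yes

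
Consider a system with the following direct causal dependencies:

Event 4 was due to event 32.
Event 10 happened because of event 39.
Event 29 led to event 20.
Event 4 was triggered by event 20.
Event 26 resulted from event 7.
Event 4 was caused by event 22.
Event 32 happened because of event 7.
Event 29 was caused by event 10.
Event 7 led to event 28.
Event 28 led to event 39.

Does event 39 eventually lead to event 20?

Yes

There is a causal chain: event 39 → event 10 → event 29 → event 20.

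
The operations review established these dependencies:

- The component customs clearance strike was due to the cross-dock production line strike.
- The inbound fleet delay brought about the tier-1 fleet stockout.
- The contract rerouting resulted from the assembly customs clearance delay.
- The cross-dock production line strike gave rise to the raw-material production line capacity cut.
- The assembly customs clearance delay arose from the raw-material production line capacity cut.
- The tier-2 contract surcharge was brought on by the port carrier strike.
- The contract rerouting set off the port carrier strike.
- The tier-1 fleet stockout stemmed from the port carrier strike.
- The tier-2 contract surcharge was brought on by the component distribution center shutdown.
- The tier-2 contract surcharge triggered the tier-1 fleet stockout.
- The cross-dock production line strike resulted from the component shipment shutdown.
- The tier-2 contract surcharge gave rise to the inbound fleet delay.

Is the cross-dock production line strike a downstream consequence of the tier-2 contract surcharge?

No

The tier-2 contract surcharge leads to the inbound fleet delay, the tier-1 fleet stockout; the cross-dock production line strike is not among them.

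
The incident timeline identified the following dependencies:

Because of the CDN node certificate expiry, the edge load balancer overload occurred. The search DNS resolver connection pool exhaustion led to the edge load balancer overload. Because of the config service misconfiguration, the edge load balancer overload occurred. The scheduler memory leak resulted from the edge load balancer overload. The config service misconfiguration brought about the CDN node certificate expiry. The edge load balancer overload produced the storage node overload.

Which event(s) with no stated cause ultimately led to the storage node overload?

the config service misconfiguration, the search DNS resolver connection pool exhaustion

Tracing upstream from the storage node overload: the storage node overload ← the edge load balancer overload ← the config service misconfiguration.
A separate upstream branch: the storage node overload ← the edge load balancer overload ← the search DNS resolver connection pool exhaustion.
Each of those chain origins has no stated cause.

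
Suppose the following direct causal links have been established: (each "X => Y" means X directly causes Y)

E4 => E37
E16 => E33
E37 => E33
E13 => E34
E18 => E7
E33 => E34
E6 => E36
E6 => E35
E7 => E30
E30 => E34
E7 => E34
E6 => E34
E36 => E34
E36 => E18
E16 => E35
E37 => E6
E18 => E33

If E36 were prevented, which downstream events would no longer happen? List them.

Downstream of E36: E18, E7, E33, E30, E34.
Of those, still caused via another path: E33, E34.
The remainder have no surviving cause.

E18, E30, E7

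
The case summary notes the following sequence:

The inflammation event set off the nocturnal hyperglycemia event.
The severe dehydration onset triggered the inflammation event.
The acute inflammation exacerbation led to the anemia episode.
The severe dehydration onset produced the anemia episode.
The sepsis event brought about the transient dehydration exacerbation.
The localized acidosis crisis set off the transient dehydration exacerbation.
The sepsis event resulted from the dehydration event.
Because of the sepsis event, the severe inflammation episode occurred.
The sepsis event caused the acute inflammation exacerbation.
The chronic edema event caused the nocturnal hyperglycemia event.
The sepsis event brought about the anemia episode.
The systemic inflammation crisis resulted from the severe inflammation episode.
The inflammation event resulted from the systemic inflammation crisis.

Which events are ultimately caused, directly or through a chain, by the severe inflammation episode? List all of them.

Direct effects: the systemic inflammation crisis.
2 steps out: the inflammation event.
3 steps out: the nocturnal hyperglycemia event.
Not reachable from it: the dehydration event, the severe dehydration onset, the localized acidosis crisis, the chronic edema event, the sepsis event, the transient dehydration exacerbation, the acute inflammation exacerbation, the anemia episode.

the inflammation event, the nocturnal hyperglycemia event, the systemic inflammation crisis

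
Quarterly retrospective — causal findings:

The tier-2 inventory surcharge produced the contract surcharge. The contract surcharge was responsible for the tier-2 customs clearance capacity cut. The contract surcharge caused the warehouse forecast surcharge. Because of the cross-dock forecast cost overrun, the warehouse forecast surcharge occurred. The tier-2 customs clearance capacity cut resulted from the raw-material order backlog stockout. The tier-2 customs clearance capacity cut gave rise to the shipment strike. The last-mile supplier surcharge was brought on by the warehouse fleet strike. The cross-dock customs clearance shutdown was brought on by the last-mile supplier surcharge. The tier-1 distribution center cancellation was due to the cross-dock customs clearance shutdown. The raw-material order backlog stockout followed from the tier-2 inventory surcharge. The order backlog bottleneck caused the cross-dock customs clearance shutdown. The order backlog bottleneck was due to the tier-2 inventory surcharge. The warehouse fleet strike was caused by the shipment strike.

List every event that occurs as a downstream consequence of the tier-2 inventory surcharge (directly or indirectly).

the contract surcharge, the cross-dock customs clearance shutdown, the last-mile supplier surcharge, the order backlog bottleneck, the raw-material order backlog stockout, the shipment strike, the tier-1 distribution center cancellation, the tier-2 customs clearance capacity cut, the warehouse fleet strike, the warehouse forecast surcharge

Direct effects: the raw-material order backlog stockout, the contract surcharge, the order backlog bottleneck.
2 steps out: the warehouse forecast surcharge, the tier-2 customs clearance capacity cut, the cross-dock customs clearance shutdown.
3 steps out: the shipment strike, the tier-1 distribution center cancellation.
4 steps out: the warehouse fleet strike.
5 steps out: the last-mile supplier surcharge.
Not reachable from it: the cross-dock forecast cost overrun.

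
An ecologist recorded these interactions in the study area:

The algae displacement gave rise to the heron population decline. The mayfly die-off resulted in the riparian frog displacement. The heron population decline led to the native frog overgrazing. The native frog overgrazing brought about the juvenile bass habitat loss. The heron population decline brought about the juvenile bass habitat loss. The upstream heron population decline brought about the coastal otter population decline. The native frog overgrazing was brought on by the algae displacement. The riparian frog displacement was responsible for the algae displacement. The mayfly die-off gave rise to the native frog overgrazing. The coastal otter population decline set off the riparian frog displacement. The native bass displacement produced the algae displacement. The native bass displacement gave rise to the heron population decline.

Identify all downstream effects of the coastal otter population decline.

Direct effects: the riparian frog displacement.
2 steps out: the algae displacement.
3 steps out: the heron population decline, the native frog overgrazing.
4 steps out: the juvenile bass habitat loss.
Not reachable from it: the mayfly die-off, the upstream heron population decline, the native bass displacement.

the algae displacement, the heron population decline, the juvenile bass habitat loss, the native frog overgrazing, the riparian frog displacement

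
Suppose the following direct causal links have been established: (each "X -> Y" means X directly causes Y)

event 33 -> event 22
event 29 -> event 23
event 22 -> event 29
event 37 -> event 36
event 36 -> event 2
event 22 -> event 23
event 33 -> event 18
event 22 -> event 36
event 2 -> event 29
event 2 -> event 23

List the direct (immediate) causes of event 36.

Upstream contributors include event 33, but only event 22, event 37 feed directly into event 36.

event 22, event 37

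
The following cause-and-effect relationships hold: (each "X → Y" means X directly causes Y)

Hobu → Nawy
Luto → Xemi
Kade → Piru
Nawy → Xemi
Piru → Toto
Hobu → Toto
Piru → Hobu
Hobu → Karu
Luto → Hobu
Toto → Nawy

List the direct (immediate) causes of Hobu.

Upstream contributors include Kade, but only Luto, Piru feed directly into Hobu.

Luto, Piru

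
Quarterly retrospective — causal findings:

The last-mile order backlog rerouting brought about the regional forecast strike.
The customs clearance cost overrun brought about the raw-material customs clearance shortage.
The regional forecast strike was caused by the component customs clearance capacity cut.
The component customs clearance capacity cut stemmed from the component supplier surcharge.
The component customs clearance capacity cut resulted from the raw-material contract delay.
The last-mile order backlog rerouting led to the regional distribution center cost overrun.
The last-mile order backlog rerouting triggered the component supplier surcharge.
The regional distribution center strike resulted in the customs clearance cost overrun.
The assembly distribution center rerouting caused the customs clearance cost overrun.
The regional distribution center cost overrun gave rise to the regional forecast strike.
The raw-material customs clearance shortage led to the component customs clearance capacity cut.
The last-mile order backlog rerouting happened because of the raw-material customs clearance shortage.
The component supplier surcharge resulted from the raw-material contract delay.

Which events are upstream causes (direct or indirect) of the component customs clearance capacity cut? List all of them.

Immediate causes of the component customs clearance capacity cut: the raw-material customs clearance shortage, the raw-material contract delay, the component supplier surcharge.
Further upstream: the regional distribution center strike, the assembly distribution center rerouting, the customs clearance cost overrun, the last-mile order backlog rerouting.

the assembly distribution center rerouting, the component supplier surcharge, the customs clearance cost overrun, the last-mile order backlog rerouting, the raw-material contract delay, the raw-material customs clearance shortage, the regional distribution center strike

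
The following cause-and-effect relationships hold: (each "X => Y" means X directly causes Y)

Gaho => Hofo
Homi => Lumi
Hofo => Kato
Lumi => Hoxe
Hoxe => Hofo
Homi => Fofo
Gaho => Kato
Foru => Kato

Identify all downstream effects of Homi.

Direct effects: Lumi, Fofo.
2 steps out: Hoxe.
3 steps out: Hofo.
4 steps out: Kato.
Not reachable from it: Gaho, Foru.

Fofo, Hofo, Hoxe, Kato, Lumi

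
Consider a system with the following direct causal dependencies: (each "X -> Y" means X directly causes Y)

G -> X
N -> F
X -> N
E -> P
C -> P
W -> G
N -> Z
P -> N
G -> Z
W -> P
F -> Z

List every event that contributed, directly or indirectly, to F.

Immediate cause of F: N.
Further upstream: E, W, C, G, P, X.

C, E, G, N, P, W, X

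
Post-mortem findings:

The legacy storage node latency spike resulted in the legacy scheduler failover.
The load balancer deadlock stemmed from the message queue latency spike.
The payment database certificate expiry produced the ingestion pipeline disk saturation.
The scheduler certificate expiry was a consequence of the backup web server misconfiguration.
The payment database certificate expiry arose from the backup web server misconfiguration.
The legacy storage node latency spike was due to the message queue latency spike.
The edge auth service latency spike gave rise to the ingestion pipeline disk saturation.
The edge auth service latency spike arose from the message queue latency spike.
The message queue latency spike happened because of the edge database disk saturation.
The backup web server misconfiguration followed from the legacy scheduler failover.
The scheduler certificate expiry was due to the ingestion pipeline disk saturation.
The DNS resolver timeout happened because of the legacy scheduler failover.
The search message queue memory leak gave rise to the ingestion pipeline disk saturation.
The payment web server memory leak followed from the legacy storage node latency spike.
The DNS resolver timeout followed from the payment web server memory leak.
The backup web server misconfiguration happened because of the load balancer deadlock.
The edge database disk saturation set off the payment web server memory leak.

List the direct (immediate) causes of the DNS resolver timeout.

the legacy scheduler failover, the payment web server memory leak

Upstream contributors include the edge database disk saturation, the message queue latency spike, the legacy storage node latency spike, but only the legacy scheduler failover, the payment web server memory leak feed directly into the DNS resolver timeout.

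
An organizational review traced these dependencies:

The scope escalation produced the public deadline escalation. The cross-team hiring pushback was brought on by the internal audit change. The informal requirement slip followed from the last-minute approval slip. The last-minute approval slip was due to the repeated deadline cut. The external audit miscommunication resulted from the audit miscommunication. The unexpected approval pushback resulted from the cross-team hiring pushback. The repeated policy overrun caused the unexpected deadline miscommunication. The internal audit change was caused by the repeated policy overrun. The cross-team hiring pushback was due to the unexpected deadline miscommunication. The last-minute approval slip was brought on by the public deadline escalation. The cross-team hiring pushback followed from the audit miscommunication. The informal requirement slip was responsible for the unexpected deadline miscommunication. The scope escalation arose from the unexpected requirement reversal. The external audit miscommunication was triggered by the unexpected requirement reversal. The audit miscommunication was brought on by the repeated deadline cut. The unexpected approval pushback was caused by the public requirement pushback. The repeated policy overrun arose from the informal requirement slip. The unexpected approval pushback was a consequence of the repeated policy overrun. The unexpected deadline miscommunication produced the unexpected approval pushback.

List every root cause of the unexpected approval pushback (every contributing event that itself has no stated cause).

the public requirement pushback, the repeated deadline cut, the unexpected requirement reversal

Tracing upstream from the unexpected approval pushback: the unexpected approval pushback ← the cross-team hiring pushback ← the audit miscommunication ← the repeated deadline cut.
A separate upstream branch: the unexpected approval pushback ← the repeated policy overrun ← the informal requirement slip ← the last-minute approval slip ← the public deadline escalation ← the scope escalation ← the unexpected requirement reversal.
A separate upstream branch: the unexpected approval pushback ← the public requirement pushback.
Each of those chain origins has no stated cause.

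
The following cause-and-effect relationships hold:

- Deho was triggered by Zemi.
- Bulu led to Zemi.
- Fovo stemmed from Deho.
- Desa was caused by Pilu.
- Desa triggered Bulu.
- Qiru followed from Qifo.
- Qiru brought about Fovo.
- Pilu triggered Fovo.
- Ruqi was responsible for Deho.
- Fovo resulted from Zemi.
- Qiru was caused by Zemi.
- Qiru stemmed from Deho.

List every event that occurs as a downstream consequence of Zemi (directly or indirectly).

Deho, Fovo, Qiru

Direct effects: Deho, Qiru, Fovo.
Not reachable from it: Pilu, Desa, Bulu, Ruqi, Qifo.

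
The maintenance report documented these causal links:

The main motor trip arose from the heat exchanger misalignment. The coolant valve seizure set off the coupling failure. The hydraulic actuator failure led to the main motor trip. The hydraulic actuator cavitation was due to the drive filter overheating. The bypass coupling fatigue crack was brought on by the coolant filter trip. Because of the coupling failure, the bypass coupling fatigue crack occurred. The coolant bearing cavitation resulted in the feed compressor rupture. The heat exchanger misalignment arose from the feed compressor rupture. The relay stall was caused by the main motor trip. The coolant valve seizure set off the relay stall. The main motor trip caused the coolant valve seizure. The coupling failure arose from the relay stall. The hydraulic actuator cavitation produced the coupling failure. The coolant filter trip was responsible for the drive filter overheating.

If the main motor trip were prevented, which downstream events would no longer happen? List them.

the coolant valve seizure, the relay stall

Downstream of the main motor trip: the coolant valve seizure, the relay stall, the coupling failure, the bypass coupling fatigue crack.
Of those, still caused via another path: the coupling failure, the bypass coupling fatigue crack.
The remainder have no surviving cause.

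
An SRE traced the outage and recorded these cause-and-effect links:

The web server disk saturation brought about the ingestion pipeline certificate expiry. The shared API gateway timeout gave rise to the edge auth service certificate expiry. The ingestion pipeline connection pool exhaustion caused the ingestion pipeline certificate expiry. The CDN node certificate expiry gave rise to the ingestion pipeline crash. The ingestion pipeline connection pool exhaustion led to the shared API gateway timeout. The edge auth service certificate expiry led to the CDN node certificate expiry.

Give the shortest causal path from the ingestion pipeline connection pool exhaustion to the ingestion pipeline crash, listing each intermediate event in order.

the ingestion pipeline connection pool exhaustion → the shared API gateway timeout → the edge auth service certificate expiry → the CDN node certificate expiry → the ingestion pipeline crash

the ingestion pipeline connection pool exhaustion → the shared API gateway timeout
the shared API gateway timeout → the edge auth service certificate expiry
the edge auth service certificate expiry → the CDN node certificate expiry
the CDN node certificate expiry → the ingestion pipeline crash
Length: 4 steps.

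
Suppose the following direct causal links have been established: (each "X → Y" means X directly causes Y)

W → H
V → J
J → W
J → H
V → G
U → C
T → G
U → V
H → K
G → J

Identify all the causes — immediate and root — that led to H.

Immediate causes of H: J, W.
Further upstream: U, V, G, T.

G, J, T, U, V, W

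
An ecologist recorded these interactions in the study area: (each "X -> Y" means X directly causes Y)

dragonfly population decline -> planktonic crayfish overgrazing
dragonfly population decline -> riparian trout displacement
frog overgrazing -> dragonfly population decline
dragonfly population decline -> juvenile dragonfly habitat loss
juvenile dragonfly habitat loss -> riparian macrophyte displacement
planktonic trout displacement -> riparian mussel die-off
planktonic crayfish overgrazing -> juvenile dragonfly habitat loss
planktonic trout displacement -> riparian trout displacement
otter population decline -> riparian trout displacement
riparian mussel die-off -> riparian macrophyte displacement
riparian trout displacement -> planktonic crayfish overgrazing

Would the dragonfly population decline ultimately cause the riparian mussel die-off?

The dragonfly population decline leads to the riparian trout displacement, the planktonic crayfish overgrazing, the juvenile dragonfly habitat loss, the riparian macrophyte displacement; the riparian mussel die-off is not among them.

No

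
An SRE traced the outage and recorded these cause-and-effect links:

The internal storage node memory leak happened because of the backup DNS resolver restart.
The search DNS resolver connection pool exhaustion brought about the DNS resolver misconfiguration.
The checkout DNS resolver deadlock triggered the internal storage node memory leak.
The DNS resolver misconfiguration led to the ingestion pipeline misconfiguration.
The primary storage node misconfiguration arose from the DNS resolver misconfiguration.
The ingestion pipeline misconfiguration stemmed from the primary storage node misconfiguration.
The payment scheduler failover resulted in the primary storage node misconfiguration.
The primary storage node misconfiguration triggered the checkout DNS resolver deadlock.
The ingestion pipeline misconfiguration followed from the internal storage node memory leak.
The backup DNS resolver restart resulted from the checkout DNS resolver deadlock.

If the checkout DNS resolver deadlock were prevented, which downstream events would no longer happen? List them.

Downstream of the checkout DNS resolver deadlock: the backup DNS resolver restart, the internal storage node memory leak, the ingestion pipeline misconfiguration.
Of those, still caused via another path: the ingestion pipeline misconfiguration.
The remainder have no surviving cause.

the backup DNS resolver restart, the internal storage node memory leak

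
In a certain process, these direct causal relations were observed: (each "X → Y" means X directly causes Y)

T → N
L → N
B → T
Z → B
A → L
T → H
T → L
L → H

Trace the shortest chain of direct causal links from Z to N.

Z → B
B → T
T → N
Length: 3 steps.

Z → B → T → N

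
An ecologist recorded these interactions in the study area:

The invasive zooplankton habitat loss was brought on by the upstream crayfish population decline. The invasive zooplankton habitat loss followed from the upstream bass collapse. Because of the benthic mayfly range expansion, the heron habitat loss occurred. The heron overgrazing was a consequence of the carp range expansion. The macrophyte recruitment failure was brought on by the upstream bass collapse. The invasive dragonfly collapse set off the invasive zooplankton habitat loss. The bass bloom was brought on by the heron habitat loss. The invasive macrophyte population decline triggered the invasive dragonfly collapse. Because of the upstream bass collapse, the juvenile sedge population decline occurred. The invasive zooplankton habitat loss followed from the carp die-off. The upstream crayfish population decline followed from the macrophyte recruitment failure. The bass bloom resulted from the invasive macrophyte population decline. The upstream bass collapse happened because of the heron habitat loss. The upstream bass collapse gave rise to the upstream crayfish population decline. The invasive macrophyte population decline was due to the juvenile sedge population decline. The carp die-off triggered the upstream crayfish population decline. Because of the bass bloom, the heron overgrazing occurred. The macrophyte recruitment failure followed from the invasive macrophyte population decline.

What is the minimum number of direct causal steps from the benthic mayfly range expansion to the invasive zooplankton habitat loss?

3

Shortest chain: the benthic mayfly range expansion → the heron habitat loss → the upstream bass collapse → the invasive zooplankton habitat loss.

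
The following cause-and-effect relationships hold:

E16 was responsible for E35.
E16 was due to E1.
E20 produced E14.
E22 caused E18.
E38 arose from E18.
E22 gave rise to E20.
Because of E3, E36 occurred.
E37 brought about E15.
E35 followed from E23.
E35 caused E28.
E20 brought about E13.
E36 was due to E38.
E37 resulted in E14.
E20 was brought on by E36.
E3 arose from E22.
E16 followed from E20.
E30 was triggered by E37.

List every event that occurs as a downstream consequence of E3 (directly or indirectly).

E13, E14, E16, E20, E28, E35, E36

Direct effects: E36.
2 steps out: E20.
3 steps out: E13, E16, E14.
4 steps out: E35.
5 steps out: E28.
Not reachable from it: E37, E22, E15, E1, E18, E30, E38, E23.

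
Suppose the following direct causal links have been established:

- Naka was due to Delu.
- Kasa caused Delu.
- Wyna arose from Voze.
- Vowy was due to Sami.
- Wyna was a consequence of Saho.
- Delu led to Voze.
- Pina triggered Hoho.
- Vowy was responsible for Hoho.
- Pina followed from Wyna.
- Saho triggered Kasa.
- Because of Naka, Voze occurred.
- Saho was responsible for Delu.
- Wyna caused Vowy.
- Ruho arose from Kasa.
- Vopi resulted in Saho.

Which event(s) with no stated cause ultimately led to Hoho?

Tracing upstream from Hoho: Hoho ← Pina ← Wyna ← Saho ← Vopi.
A separate upstream branch: Hoho ← Vowy ← Sami.
Each of those chain origins has no stated cause.

Sami, Vopi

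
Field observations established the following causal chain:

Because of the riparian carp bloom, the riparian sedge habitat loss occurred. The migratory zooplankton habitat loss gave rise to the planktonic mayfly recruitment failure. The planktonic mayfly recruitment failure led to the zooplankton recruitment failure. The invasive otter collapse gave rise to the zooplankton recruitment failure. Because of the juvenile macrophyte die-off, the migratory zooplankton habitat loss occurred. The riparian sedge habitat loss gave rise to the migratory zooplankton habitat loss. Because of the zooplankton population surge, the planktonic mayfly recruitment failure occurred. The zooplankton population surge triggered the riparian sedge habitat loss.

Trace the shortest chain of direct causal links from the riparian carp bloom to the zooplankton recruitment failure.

the riparian carp bloom → the riparian sedge habitat loss → the migratory zooplankton habitat loss → the planktonic mayfly recruitment failure → the zooplankton recruitment failure

the riparian carp bloom → the riparian sedge habitat loss
the riparian sedge habitat loss → the migratory zooplankton habitat loss
the migratory zooplankton habitat loss → the planktonic mayfly recruitment failure
the planktonic mayfly recruitment failure → the zooplankton recruitment failure
Length: 4 steps.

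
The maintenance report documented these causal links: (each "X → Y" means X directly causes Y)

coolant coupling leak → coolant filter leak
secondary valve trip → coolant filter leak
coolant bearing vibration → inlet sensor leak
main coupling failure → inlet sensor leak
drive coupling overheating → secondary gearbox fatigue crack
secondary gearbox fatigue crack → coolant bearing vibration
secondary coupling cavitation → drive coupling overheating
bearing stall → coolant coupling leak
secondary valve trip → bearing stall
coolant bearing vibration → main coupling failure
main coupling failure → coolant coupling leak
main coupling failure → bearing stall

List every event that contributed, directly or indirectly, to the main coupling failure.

the coolant bearing vibration, the drive coupling overheating, the secondary coupling cavitation, the secondary gearbox fatigue crack

Immediate cause of the main coupling failure: the coolant bearing vibration.
Further upstream: the secondary coupling cavitation, the drive coupling overheating, the secondary gearbox fatigue crack.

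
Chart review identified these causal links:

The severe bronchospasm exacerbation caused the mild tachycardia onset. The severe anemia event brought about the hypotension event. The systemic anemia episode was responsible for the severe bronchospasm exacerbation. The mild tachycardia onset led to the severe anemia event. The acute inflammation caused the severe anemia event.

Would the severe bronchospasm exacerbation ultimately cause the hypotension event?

Yes

There is a causal chain: the severe bronchospasm exacerbation → the mild tachycardia onset → the severe anemia event → the hypotension event.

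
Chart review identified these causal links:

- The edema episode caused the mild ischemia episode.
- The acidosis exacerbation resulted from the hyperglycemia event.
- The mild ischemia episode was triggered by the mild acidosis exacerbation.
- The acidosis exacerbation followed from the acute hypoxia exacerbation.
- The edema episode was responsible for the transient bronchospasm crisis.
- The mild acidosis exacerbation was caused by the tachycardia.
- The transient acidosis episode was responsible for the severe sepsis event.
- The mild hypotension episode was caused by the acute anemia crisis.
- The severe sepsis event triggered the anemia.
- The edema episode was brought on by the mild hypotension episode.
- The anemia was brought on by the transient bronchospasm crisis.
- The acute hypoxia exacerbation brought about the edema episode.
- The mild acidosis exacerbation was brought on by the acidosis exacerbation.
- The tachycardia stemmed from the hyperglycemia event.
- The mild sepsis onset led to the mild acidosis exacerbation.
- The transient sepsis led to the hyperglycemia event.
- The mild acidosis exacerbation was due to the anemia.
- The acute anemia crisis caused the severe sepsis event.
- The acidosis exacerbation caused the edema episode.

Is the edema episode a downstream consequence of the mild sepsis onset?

The mild sepsis onset leads to the mild acidosis exacerbation, the mild ischemia episode; the edema episode is not among them.

No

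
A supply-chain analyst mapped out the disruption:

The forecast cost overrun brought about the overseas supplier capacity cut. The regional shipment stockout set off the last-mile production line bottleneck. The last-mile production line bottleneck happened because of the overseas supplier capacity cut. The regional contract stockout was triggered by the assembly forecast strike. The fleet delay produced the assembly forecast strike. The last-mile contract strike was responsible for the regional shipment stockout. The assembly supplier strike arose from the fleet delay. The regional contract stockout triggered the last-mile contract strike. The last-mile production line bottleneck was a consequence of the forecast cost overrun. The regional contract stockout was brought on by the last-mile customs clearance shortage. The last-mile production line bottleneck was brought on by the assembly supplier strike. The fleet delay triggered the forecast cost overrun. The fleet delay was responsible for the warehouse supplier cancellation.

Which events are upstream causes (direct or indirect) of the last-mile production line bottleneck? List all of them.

Immediate causes of the last-mile production line bottleneck: the regional shipment stockout, the forecast cost overrun, the assembly supplier strike, the overseas supplier capacity cut.
Further upstream: the fleet delay, the assembly forecast strike, the regional contract stockout, the last-mile contract strike, the last-mile customs clearance shortage.

the assembly forecast strike, the assembly supplier strike, the fleet delay, the forecast cost overrun, the last-mile contract strike, the last-mile customs clearance shortage, the overseas supplier capacity cut, the regional contract stockout, the regional shipment stockout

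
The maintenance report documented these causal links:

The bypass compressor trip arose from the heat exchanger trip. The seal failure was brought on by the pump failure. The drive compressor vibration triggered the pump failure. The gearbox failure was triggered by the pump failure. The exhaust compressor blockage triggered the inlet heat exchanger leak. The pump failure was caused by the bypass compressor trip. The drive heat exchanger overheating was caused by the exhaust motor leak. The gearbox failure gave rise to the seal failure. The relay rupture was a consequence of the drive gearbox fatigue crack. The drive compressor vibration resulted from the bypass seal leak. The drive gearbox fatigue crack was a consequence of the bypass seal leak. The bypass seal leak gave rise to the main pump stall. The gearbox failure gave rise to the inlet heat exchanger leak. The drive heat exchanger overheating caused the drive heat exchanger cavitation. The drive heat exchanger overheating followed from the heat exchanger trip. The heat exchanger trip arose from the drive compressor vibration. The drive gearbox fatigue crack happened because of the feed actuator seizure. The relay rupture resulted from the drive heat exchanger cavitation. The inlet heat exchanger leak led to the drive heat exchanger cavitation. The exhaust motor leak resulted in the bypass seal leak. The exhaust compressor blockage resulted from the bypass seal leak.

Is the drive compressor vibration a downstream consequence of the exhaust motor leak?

Yes

There is a causal chain: the exhaust motor leak → the bypass seal leak → the drive compressor vibration.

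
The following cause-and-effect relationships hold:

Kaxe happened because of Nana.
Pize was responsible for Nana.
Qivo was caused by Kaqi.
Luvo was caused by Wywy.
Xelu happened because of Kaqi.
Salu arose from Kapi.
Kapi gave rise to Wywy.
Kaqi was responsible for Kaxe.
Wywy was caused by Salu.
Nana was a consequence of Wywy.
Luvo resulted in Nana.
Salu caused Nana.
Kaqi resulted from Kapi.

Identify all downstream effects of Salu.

Kaxe, Luvo, Nana, Wywy

Direct effects: Wywy, Nana.
2 steps out: Luvo, Kaxe.
Not reachable from it: Kapi, Pize, Kaqi, Qivo, Xelu.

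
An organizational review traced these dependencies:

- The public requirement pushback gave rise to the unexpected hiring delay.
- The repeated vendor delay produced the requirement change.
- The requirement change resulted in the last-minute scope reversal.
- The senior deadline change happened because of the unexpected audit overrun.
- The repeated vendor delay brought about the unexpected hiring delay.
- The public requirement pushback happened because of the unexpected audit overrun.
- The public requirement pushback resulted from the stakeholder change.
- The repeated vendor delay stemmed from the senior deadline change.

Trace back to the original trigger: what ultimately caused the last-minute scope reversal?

the unexpected audit overrun

Tracing upstream from the last-minute scope reversal: the last-minute scope reversal ← the requirement change ← the repeated vendor delay ← the senior deadline change ← the unexpected audit overrun.
The unexpected audit overrun has no stated cause, so it is the root.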